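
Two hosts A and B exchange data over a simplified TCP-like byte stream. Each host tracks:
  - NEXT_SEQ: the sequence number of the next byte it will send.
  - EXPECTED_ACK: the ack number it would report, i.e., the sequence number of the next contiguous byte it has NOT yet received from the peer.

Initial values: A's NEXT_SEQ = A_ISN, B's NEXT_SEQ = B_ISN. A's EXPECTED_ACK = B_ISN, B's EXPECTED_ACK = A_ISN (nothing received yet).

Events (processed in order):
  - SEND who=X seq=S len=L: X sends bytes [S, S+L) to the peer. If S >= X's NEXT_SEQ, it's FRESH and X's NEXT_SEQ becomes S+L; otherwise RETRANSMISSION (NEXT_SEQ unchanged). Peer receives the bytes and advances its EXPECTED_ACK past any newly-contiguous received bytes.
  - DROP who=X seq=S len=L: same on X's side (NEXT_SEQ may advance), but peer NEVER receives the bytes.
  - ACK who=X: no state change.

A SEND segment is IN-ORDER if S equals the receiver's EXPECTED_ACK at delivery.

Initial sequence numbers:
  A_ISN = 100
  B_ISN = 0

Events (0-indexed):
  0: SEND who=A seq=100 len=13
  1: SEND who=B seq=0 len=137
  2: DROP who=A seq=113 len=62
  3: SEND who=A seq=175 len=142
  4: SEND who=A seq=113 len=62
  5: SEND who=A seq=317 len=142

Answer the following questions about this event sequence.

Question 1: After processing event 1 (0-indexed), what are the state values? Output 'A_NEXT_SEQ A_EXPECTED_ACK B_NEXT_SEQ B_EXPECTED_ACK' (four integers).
After event 0: A_seq=113 A_ack=0 B_seq=0 B_ack=113
After event 1: A_seq=113 A_ack=137 B_seq=137 B_ack=113

113 137 137 113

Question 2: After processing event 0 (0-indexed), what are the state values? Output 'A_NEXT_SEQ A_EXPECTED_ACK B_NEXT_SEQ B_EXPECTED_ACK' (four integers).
After event 0: A_seq=113 A_ack=0 B_seq=0 B_ack=113

113 0 0 113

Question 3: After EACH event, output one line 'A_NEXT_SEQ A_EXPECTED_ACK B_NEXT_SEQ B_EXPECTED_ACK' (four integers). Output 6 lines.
113 0 0 113
113 137 137 113
175 137 137 113
317 137 137 113
317 137 137 317
459 137 137 459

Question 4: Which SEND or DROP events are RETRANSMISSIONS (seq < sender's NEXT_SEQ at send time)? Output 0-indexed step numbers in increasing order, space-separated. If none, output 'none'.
Answer: 4

Derivation:
Step 0: SEND seq=100 -> fresh
Step 1: SEND seq=0 -> fresh
Step 2: DROP seq=113 -> fresh
Step 3: SEND seq=175 -> fresh
Step 4: SEND seq=113 -> retransmit
Step 5: SEND seq=317 -> fresh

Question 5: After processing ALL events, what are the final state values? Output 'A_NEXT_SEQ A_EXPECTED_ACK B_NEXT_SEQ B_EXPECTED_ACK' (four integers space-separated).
Answer: 459 137 137 459

Derivation:
After event 0: A_seq=113 A_ack=0 B_seq=0 B_ack=113
After event 1: A_seq=113 A_ack=137 B_seq=137 B_ack=113
After event 2: A_seq=175 A_ack=137 B_seq=137 B_ack=113
After event 3: A_seq=317 A_ack=137 B_seq=137 B_ack=113
After event 4: A_seq=317 A_ack=137 B_seq=137 B_ack=317
After event 5: A_seq=459 A_ack=137 B_seq=137 B_ack=459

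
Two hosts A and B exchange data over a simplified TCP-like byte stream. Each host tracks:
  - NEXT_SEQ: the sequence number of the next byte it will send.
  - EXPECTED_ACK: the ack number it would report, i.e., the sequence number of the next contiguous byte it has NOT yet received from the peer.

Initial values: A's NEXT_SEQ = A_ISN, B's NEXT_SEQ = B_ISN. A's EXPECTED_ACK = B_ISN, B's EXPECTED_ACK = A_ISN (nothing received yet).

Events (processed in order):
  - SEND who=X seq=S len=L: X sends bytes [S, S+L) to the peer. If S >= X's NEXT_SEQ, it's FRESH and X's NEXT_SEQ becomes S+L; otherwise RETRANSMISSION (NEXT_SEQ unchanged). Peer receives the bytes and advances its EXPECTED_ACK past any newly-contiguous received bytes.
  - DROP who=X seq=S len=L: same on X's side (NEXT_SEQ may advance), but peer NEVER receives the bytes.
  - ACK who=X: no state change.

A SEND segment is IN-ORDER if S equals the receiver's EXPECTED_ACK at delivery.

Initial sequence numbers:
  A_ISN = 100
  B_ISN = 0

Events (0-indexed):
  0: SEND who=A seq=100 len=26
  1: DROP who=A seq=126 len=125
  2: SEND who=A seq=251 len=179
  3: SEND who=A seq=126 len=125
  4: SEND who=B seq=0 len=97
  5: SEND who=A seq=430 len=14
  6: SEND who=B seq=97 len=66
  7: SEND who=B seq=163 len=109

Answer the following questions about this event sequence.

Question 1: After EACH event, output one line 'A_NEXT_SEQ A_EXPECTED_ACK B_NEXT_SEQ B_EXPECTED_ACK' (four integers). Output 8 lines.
126 0 0 126
251 0 0 126
430 0 0 126
430 0 0 430
430 97 97 430
444 97 97 444
444 163 163 444
444 272 272 444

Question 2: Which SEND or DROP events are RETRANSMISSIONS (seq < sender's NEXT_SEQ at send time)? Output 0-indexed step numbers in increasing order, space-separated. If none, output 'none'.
Answer: 3

Derivation:
Step 0: SEND seq=100 -> fresh
Step 1: DROP seq=126 -> fresh
Step 2: SEND seq=251 -> fresh
Step 3: SEND seq=126 -> retransmit
Step 4: SEND seq=0 -> fresh
Step 5: SEND seq=430 -> fresh
Step 6: SEND seq=97 -> fresh
Step 7: SEND seq=163 -> fresh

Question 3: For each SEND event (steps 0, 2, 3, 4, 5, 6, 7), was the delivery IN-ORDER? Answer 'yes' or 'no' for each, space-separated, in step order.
Answer: yes no yes yes yes yes yes

Derivation:
Step 0: SEND seq=100 -> in-order
Step 2: SEND seq=251 -> out-of-order
Step 3: SEND seq=126 -> in-order
Step 4: SEND seq=0 -> in-order
Step 5: SEND seq=430 -> in-order
Step 6: SEND seq=97 -> in-order
Step 7: SEND seq=163 -> in-order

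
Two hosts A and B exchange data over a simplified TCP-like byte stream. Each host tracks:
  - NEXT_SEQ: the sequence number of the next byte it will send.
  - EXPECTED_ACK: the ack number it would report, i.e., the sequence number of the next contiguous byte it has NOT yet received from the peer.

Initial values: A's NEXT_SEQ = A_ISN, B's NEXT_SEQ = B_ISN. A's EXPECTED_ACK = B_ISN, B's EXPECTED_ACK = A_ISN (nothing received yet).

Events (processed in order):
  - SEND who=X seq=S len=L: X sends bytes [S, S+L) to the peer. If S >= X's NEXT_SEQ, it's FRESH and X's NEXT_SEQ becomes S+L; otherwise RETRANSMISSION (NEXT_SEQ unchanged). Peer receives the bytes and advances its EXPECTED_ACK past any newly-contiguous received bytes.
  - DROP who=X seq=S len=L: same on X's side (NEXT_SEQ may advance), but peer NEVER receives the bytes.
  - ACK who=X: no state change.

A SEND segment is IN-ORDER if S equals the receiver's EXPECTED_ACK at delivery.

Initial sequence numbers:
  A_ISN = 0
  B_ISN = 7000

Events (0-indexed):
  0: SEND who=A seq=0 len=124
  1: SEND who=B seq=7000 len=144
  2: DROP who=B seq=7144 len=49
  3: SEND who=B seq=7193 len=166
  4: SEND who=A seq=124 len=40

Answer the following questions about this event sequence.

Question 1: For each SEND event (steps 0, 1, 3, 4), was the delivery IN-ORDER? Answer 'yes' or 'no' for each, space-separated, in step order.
Step 0: SEND seq=0 -> in-order
Step 1: SEND seq=7000 -> in-order
Step 3: SEND seq=7193 -> out-of-order
Step 4: SEND seq=124 -> in-order

Answer: yes yes no yes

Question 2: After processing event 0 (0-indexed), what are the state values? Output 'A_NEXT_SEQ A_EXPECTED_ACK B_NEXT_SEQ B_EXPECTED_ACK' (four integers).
After event 0: A_seq=124 A_ack=7000 B_seq=7000 B_ack=124

124 7000 7000 124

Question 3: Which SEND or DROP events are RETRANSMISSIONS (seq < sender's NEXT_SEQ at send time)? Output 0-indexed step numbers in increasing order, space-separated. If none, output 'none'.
Step 0: SEND seq=0 -> fresh
Step 1: SEND seq=7000 -> fresh
Step 2: DROP seq=7144 -> fresh
Step 3: SEND seq=7193 -> fresh
Step 4: SEND seq=124 -> fresh

Answer: none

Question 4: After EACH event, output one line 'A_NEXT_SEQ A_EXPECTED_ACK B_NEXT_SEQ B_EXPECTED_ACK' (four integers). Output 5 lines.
124 7000 7000 124
124 7144 7144 124
124 7144 7193 124
124 7144 7359 124
164 7144 7359 164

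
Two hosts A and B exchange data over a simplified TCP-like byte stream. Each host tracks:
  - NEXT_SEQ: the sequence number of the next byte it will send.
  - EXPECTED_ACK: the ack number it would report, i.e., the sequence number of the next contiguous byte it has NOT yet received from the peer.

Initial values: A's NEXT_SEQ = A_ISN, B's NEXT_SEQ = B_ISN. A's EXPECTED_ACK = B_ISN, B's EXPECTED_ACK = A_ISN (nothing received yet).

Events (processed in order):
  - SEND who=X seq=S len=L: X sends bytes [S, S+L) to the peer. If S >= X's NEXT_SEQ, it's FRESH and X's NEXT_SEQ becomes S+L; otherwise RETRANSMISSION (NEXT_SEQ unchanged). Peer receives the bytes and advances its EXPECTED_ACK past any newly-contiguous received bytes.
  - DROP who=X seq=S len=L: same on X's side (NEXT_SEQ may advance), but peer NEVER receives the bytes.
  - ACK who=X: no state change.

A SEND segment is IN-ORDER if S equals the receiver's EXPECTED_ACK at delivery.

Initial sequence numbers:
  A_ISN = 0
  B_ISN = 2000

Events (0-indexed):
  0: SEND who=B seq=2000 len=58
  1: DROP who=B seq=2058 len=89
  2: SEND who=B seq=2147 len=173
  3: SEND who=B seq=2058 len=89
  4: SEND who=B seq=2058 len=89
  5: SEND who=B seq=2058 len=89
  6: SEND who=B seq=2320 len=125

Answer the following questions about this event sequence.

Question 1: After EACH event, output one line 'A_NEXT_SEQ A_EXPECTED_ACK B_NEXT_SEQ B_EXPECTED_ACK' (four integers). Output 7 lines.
0 2058 2058 0
0 2058 2147 0
0 2058 2320 0
0 2320 2320 0
0 2320 2320 0
0 2320 2320 0
0 2445 2445 0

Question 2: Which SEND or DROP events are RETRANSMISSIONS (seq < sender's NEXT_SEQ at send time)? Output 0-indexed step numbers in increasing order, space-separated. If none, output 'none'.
Answer: 3 4 5

Derivation:
Step 0: SEND seq=2000 -> fresh
Step 1: DROP seq=2058 -> fresh
Step 2: SEND seq=2147 -> fresh
Step 3: SEND seq=2058 -> retransmit
Step 4: SEND seq=2058 -> retransmit
Step 5: SEND seq=2058 -> retransmit
Step 6: SEND seq=2320 -> fresh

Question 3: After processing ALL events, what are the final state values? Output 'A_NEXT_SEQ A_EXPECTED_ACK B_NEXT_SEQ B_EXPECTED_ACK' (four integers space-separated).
After event 0: A_seq=0 A_ack=2058 B_seq=2058 B_ack=0
After event 1: A_seq=0 A_ack=2058 B_seq=2147 B_ack=0
After event 2: A_seq=0 A_ack=2058 B_seq=2320 B_ack=0
After event 3: A_seq=0 A_ack=2320 B_seq=2320 B_ack=0
After event 4: A_seq=0 A_ack=2320 B_seq=2320 B_ack=0
After event 5: A_seq=0 A_ack=2320 B_seq=2320 B_ack=0
After event 6: A_seq=0 A_ack=2445 B_seq=2445 B_ack=0

Answer: 0 2445 2445 0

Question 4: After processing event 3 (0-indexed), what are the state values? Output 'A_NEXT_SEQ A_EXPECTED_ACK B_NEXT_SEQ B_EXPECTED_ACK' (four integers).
After event 0: A_seq=0 A_ack=2058 B_seq=2058 B_ack=0
After event 1: A_seq=0 A_ack=2058 B_seq=2147 B_ack=0
After event 2: A_seq=0 A_ack=2058 B_seq=2320 B_ack=0
After event 3: A_seq=0 A_ack=2320 B_seq=2320 B_ack=0

0 2320 2320 0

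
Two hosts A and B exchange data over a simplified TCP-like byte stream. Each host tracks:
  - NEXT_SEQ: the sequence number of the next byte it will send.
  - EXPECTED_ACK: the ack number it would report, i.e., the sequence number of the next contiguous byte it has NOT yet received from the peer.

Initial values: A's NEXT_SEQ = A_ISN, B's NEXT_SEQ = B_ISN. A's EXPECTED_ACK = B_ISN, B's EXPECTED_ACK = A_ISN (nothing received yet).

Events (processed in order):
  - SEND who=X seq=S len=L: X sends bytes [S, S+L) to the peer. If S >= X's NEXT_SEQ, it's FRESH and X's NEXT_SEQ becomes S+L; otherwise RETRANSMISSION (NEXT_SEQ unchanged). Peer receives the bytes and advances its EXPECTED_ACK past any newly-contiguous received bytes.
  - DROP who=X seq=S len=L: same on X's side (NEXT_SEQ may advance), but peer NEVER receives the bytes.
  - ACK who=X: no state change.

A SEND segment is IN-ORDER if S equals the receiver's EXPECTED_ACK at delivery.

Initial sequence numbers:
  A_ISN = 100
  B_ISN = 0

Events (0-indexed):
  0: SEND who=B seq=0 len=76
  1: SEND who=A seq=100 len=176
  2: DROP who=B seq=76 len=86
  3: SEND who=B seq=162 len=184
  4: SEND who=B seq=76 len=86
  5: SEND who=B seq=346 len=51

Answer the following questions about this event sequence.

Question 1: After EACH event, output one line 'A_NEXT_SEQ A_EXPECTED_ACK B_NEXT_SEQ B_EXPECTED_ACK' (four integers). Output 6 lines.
100 76 76 100
276 76 76 276
276 76 162 276
276 76 346 276
276 346 346 276
276 397 397 276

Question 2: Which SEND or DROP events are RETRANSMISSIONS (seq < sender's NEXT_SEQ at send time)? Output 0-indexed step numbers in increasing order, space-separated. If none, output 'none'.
Answer: 4

Derivation:
Step 0: SEND seq=0 -> fresh
Step 1: SEND seq=100 -> fresh
Step 2: DROP seq=76 -> fresh
Step 3: SEND seq=162 -> fresh
Step 4: SEND seq=76 -> retransmit
Step 5: SEND seq=346 -> fresh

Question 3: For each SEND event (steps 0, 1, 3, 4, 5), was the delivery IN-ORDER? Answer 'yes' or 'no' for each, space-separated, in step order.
Answer: yes yes no yes yes

Derivation:
Step 0: SEND seq=0 -> in-order
Step 1: SEND seq=100 -> in-order
Step 3: SEND seq=162 -> out-of-order
Step 4: SEND seq=76 -> in-order
Step 5: SEND seq=346 -> in-order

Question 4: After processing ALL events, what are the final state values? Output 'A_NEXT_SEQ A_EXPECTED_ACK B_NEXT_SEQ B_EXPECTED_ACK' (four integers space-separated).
After event 0: A_seq=100 A_ack=76 B_seq=76 B_ack=100
After event 1: A_seq=276 A_ack=76 B_seq=76 B_ack=276
After event 2: A_seq=276 A_ack=76 B_seq=162 B_ack=276
After event 3: A_seq=276 A_ack=76 B_seq=346 B_ack=276
After event 4: A_seq=276 A_ack=346 B_seq=346 B_ack=276
After event 5: A_seq=276 A_ack=397 B_seq=397 B_ack=276

Answer: 276 397 397 276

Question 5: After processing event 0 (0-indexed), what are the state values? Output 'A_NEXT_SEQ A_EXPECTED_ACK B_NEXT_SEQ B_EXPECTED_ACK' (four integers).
After event 0: A_seq=100 A_ack=76 B_seq=76 B_ack=100

100 76 76 100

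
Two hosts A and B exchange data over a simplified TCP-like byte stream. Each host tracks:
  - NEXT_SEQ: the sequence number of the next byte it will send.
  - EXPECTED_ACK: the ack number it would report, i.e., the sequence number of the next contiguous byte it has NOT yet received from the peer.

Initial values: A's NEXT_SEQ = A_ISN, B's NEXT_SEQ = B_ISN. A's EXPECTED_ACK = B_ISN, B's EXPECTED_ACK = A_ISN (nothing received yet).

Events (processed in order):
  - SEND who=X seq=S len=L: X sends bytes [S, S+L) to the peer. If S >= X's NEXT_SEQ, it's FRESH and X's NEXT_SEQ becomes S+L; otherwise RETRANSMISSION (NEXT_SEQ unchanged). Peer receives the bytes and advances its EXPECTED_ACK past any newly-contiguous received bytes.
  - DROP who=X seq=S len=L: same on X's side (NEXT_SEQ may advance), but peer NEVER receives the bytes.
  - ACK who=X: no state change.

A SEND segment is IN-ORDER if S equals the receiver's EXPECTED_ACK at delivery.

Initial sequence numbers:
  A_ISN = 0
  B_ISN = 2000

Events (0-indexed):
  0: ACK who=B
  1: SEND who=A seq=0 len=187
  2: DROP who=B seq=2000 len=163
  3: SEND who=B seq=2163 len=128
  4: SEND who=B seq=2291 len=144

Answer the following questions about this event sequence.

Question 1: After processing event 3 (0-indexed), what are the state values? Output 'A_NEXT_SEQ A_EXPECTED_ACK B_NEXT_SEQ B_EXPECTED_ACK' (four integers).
After event 0: A_seq=0 A_ack=2000 B_seq=2000 B_ack=0
After event 1: A_seq=187 A_ack=2000 B_seq=2000 B_ack=187
After event 2: A_seq=187 A_ack=2000 B_seq=2163 B_ack=187
After event 3: A_seq=187 A_ack=2000 B_seq=2291 B_ack=187

187 2000 2291 187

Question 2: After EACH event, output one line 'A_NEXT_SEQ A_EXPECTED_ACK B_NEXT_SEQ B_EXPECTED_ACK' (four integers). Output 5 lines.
0 2000 2000 0
187 2000 2000 187
187 2000 2163 187
187 2000 2291 187
187 2000 2435 187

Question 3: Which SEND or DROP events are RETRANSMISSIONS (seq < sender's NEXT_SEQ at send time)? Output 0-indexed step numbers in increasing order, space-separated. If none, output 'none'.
Step 1: SEND seq=0 -> fresh
Step 2: DROP seq=2000 -> fresh
Step 3: SEND seq=2163 -> fresh
Step 4: SEND seq=2291 -> fresh

Answer: none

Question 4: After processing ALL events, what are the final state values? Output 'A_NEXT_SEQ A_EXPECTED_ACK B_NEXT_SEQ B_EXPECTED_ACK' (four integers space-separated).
Answer: 187 2000 2435 187

Derivation:
After event 0: A_seq=0 A_ack=2000 B_seq=2000 B_ack=0
After event 1: A_seq=187 A_ack=2000 B_seq=2000 B_ack=187
After event 2: A_seq=187 A_ack=2000 B_seq=2163 B_ack=187
After event 3: A_seq=187 A_ack=2000 B_seq=2291 B_ack=187
After event 4: A_seq=187 A_ack=2000 B_seq=2435 B_ack=187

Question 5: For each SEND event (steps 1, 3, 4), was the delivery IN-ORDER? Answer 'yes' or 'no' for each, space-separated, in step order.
Step 1: SEND seq=0 -> in-order
Step 3: SEND seq=2163 -> out-of-order
Step 4: SEND seq=2291 -> out-of-order

Answer: yes no no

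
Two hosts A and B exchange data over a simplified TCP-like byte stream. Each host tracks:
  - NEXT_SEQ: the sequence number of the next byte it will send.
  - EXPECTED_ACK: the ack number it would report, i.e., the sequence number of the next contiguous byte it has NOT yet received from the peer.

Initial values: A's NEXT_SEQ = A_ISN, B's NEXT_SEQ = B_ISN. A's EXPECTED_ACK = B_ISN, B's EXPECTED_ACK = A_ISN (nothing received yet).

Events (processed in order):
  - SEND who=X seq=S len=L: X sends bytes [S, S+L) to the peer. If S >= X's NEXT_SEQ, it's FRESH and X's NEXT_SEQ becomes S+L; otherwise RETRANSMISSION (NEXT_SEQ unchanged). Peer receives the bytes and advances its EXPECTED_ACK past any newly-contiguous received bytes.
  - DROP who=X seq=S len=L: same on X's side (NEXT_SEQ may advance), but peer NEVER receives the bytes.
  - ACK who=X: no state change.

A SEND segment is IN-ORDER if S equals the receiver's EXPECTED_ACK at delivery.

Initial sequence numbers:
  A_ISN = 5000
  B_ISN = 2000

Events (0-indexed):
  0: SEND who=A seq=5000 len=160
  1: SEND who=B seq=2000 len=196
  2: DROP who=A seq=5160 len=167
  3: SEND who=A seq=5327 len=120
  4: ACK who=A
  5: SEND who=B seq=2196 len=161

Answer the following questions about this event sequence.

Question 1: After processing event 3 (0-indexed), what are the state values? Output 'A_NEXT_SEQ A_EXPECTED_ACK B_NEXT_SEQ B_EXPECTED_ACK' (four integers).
After event 0: A_seq=5160 A_ack=2000 B_seq=2000 B_ack=5160
After event 1: A_seq=5160 A_ack=2196 B_seq=2196 B_ack=5160
After event 2: A_seq=5327 A_ack=2196 B_seq=2196 B_ack=5160
After event 3: A_seq=5447 A_ack=2196 B_seq=2196 B_ack=5160

5447 2196 2196 5160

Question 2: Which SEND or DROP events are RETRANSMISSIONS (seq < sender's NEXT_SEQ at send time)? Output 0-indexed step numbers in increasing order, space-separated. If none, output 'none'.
Step 0: SEND seq=5000 -> fresh
Step 1: SEND seq=2000 -> fresh
Step 2: DROP seq=5160 -> fresh
Step 3: SEND seq=5327 -> fresh
Step 5: SEND seq=2196 -> fresh

Answer: none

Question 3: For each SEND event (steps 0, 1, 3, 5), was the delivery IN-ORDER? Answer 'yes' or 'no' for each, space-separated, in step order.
Answer: yes yes no yes

Derivation:
Step 0: SEND seq=5000 -> in-order
Step 1: SEND seq=2000 -> in-order
Step 3: SEND seq=5327 -> out-of-order
Step 5: SEND seq=2196 -> in-order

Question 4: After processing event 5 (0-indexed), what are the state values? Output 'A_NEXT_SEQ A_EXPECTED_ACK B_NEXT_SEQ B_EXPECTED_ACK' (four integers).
After event 0: A_seq=5160 A_ack=2000 B_seq=2000 B_ack=5160
After event 1: A_seq=5160 A_ack=2196 B_seq=2196 B_ack=5160
After event 2: A_seq=5327 A_ack=2196 B_seq=2196 B_ack=5160
After event 3: A_seq=5447 A_ack=2196 B_seq=2196 B_ack=5160
After event 4: A_seq=5447 A_ack=2196 B_seq=2196 B_ack=5160
After event 5: A_seq=5447 A_ack=2357 B_seq=2357 B_ack=5160

5447 2357 2357 5160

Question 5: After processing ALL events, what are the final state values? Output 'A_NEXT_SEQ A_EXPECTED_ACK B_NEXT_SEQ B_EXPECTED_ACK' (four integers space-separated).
After event 0: A_seq=5160 A_ack=2000 B_seq=2000 B_ack=5160
After event 1: A_seq=5160 A_ack=2196 B_seq=2196 B_ack=5160
After event 2: A_seq=5327 A_ack=2196 B_seq=2196 B_ack=5160
After event 3: A_seq=5447 A_ack=2196 B_seq=2196 B_ack=5160
After event 4: A_seq=5447 A_ack=2196 B_seq=2196 B_ack=5160
After event 5: A_seq=5447 A_ack=2357 B_seq=2357 B_ack=5160

Answer: 5447 2357 2357 5160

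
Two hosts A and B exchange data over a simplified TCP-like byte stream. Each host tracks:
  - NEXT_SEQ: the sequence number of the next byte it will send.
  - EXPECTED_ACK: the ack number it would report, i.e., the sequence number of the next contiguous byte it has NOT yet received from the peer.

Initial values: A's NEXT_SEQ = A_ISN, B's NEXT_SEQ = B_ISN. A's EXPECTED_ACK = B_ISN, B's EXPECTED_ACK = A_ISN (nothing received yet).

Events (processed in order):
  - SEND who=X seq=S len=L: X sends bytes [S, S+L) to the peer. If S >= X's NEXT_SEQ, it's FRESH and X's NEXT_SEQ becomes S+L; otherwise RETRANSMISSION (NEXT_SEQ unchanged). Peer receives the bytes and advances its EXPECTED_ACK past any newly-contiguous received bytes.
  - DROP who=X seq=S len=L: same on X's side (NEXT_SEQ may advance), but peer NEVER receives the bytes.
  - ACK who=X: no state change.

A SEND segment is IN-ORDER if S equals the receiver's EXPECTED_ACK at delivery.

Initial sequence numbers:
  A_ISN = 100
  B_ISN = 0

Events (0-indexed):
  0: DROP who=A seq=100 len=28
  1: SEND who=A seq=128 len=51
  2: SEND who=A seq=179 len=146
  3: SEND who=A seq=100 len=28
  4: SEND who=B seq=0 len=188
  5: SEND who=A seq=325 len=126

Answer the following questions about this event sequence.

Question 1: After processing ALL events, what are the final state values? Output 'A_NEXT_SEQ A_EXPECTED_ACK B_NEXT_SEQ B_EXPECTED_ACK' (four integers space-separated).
Answer: 451 188 188 451

Derivation:
After event 0: A_seq=128 A_ack=0 B_seq=0 B_ack=100
After event 1: A_seq=179 A_ack=0 B_seq=0 B_ack=100
After event 2: A_seq=325 A_ack=0 B_seq=0 B_ack=100
After event 3: A_seq=325 A_ack=0 B_seq=0 B_ack=325
After event 4: A_seq=325 A_ack=188 B_seq=188 B_ack=325
After event 5: A_seq=451 A_ack=188 B_seq=188 B_ack=451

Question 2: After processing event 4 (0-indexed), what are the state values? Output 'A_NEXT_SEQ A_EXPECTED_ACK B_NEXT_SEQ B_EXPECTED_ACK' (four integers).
After event 0: A_seq=128 A_ack=0 B_seq=0 B_ack=100
After event 1: A_seq=179 A_ack=0 B_seq=0 B_ack=100
After event 2: A_seq=325 A_ack=0 B_seq=0 B_ack=100
After event 3: A_seq=325 A_ack=0 B_seq=0 B_ack=325
After event 4: A_seq=325 A_ack=188 B_seq=188 B_ack=325

325 188 188 325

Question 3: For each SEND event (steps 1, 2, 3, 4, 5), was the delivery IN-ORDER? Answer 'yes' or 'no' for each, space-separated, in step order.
Step 1: SEND seq=128 -> out-of-order
Step 2: SEND seq=179 -> out-of-order
Step 3: SEND seq=100 -> in-order
Step 4: SEND seq=0 -> in-order
Step 5: SEND seq=325 -> in-order

Answer: no no yes yes yes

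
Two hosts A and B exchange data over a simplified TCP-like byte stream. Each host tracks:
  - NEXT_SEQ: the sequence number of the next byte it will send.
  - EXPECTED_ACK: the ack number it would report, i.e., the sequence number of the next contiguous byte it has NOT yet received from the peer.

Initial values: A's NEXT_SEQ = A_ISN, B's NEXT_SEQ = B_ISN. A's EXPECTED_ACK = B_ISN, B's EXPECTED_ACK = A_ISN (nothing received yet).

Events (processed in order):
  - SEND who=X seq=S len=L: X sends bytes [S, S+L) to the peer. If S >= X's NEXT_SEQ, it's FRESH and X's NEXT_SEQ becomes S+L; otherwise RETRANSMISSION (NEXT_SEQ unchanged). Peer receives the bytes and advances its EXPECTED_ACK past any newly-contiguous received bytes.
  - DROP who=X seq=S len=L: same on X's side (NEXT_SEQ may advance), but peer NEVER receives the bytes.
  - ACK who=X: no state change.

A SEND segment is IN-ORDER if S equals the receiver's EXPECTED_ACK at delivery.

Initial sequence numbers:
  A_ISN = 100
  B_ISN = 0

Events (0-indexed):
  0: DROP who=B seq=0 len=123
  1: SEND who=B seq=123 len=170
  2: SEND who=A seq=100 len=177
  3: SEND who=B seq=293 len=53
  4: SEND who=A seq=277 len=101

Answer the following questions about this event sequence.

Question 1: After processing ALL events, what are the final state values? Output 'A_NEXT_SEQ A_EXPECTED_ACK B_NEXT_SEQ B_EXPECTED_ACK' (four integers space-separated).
After event 0: A_seq=100 A_ack=0 B_seq=123 B_ack=100
After event 1: A_seq=100 A_ack=0 B_seq=293 B_ack=100
After event 2: A_seq=277 A_ack=0 B_seq=293 B_ack=277
After event 3: A_seq=277 A_ack=0 B_seq=346 B_ack=277
After event 4: A_seq=378 A_ack=0 B_seq=346 B_ack=378

Answer: 378 0 346 378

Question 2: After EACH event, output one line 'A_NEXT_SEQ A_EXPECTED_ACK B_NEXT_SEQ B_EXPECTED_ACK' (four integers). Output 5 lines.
100 0 123 100
100 0 293 100
277 0 293 277
277 0 346 277
378 0 346 378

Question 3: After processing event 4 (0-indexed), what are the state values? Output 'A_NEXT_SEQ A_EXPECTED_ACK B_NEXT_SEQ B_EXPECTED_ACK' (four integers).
After event 0: A_seq=100 A_ack=0 B_seq=123 B_ack=100
After event 1: A_seq=100 A_ack=0 B_seq=293 B_ack=100
After event 2: A_seq=277 A_ack=0 B_seq=293 B_ack=277
After event 3: A_seq=277 A_ack=0 B_seq=346 B_ack=277
After event 4: A_seq=378 A_ack=0 B_seq=346 B_ack=378

378 0 346 378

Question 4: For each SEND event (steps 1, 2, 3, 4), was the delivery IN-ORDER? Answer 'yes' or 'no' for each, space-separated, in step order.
Answer: no yes no yes

Derivation:
Step 1: SEND seq=123 -> out-of-order
Step 2: SEND seq=100 -> in-order
Step 3: SEND seq=293 -> out-of-order
Step 4: SEND seq=277 -> in-order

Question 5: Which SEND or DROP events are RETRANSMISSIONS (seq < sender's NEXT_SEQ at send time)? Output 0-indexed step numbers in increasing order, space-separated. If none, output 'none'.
Step 0: DROP seq=0 -> fresh
Step 1: SEND seq=123 -> fresh
Step 2: SEND seq=100 -> fresh
Step 3: SEND seq=293 -> fresh
Step 4: SEND seq=277 -> fresh

Answer: none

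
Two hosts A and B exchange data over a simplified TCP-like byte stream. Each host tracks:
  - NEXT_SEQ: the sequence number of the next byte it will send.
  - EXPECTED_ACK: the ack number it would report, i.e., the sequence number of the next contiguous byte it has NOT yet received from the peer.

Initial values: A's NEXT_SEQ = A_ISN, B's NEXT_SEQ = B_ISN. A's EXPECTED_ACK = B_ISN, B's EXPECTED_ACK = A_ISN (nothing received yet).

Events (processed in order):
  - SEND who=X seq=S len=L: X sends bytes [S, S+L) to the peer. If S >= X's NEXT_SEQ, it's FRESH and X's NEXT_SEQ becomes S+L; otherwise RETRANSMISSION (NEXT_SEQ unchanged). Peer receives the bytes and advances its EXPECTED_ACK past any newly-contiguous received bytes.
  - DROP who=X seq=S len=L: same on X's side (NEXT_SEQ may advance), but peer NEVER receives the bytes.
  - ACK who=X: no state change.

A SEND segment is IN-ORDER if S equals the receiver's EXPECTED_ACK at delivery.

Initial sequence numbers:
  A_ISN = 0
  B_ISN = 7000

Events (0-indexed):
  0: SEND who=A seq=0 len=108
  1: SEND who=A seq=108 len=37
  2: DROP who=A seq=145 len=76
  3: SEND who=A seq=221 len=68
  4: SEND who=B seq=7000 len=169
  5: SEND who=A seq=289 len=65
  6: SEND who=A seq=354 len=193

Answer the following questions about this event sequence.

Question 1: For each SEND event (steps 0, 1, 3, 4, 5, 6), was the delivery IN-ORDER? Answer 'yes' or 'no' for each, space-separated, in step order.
Step 0: SEND seq=0 -> in-order
Step 1: SEND seq=108 -> in-order
Step 3: SEND seq=221 -> out-of-order
Step 4: SEND seq=7000 -> in-order
Step 5: SEND seq=289 -> out-of-order
Step 6: SEND seq=354 -> out-of-order

Answer: yes yes no yes no no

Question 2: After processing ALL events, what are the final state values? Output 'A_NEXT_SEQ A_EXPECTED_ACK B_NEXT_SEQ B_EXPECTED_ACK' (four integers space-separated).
After event 0: A_seq=108 A_ack=7000 B_seq=7000 B_ack=108
After event 1: A_seq=145 A_ack=7000 B_seq=7000 B_ack=145
After event 2: A_seq=221 A_ack=7000 B_seq=7000 B_ack=145
After event 3: A_seq=289 A_ack=7000 B_seq=7000 B_ack=145
After event 4: A_seq=289 A_ack=7169 B_seq=7169 B_ack=145
After event 5: A_seq=354 A_ack=7169 B_seq=7169 B_ack=145
After event 6: A_seq=547 A_ack=7169 B_seq=7169 B_ack=145

Answer: 547 7169 7169 145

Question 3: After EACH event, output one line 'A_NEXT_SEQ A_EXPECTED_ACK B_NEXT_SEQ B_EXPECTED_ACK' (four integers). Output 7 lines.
108 7000 7000 108
145 7000 7000 145
221 7000 7000 145
289 7000 7000 145
289 7169 7169 145
354 7169 7169 145
547 7169 7169 145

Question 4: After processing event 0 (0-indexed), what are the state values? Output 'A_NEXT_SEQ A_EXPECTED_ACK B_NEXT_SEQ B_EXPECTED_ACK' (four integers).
After event 0: A_seq=108 A_ack=7000 B_seq=7000 B_ack=108

108 7000 7000 108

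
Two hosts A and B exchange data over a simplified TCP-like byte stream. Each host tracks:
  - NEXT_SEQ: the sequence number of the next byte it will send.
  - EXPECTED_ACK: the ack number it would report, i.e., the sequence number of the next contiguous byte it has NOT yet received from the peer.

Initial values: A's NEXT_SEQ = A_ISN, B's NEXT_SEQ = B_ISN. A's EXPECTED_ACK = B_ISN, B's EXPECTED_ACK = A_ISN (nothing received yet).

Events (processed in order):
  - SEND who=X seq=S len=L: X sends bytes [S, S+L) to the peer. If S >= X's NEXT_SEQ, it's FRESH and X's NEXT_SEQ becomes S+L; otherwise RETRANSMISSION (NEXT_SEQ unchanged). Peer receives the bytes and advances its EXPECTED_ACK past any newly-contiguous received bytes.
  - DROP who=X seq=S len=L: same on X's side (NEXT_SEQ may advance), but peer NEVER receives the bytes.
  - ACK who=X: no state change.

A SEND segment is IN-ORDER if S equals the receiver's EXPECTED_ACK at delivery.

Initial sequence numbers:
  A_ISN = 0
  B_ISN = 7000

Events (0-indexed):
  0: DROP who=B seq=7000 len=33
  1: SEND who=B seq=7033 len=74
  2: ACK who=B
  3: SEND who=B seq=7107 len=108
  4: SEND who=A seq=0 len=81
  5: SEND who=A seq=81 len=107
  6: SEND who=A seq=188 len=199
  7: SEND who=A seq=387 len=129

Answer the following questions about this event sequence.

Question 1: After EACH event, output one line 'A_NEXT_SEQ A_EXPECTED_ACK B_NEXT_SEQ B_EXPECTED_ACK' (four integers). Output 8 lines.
0 7000 7033 0
0 7000 7107 0
0 7000 7107 0
0 7000 7215 0
81 7000 7215 81
188 7000 7215 188
387 7000 7215 387
516 7000 7215 516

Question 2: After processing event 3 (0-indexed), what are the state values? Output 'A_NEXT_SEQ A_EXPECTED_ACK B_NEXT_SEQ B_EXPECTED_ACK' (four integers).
After event 0: A_seq=0 A_ack=7000 B_seq=7033 B_ack=0
After event 1: A_seq=0 A_ack=7000 B_seq=7107 B_ack=0
After event 2: A_seq=0 A_ack=7000 B_seq=7107 B_ack=0
After event 3: A_seq=0 A_ack=7000 B_seq=7215 B_ack=0

0 7000 7215 0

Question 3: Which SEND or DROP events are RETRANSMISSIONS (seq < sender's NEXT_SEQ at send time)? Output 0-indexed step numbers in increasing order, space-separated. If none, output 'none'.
Answer: none

Derivation:
Step 0: DROP seq=7000 -> fresh
Step 1: SEND seq=7033 -> fresh
Step 3: SEND seq=7107 -> fresh
Step 4: SEND seq=0 -> fresh
Step 5: SEND seq=81 -> fresh
Step 6: SEND seq=188 -> fresh
Step 7: SEND seq=387 -> fresh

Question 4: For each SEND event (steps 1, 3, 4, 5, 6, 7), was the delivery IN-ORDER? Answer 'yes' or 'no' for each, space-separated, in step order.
Step 1: SEND seq=7033 -> out-of-order
Step 3: SEND seq=7107 -> out-of-order
Step 4: SEND seq=0 -> in-order
Step 5: SEND seq=81 -> in-order
Step 6: SEND seq=188 -> in-order
Step 7: SEND seq=387 -> in-order

Answer: no no yes yes yes yes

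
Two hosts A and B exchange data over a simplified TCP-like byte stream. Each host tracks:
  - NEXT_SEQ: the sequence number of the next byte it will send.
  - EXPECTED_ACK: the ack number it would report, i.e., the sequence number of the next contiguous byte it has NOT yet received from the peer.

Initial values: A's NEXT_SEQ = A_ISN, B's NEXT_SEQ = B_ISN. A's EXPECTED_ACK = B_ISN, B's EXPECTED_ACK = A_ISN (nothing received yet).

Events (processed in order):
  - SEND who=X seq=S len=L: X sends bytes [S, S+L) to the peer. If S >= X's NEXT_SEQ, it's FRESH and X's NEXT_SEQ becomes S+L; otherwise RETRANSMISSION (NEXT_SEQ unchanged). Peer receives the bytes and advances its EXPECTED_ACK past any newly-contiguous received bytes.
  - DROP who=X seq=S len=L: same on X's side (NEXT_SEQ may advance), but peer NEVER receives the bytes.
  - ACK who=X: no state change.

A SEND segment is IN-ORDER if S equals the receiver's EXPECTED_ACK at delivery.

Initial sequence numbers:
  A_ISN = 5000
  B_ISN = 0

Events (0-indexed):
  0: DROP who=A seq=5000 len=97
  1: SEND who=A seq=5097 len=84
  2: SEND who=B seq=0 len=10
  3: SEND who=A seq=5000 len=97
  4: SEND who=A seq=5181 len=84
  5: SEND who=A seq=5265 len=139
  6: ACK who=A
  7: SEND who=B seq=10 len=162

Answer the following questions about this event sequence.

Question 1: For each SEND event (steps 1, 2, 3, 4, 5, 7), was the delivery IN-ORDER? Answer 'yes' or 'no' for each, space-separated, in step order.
Answer: no yes yes yes yes yes

Derivation:
Step 1: SEND seq=5097 -> out-of-order
Step 2: SEND seq=0 -> in-order
Step 3: SEND seq=5000 -> in-order
Step 4: SEND seq=5181 -> in-order
Step 5: SEND seq=5265 -> in-order
Step 7: SEND seq=10 -> in-order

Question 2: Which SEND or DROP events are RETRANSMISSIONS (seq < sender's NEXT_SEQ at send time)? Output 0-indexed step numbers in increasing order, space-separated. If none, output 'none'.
Answer: 3

Derivation:
Step 0: DROP seq=5000 -> fresh
Step 1: SEND seq=5097 -> fresh
Step 2: SEND seq=0 -> fresh
Step 3: SEND seq=5000 -> retransmit
Step 4: SEND seq=5181 -> fresh
Step 5: SEND seq=5265 -> fresh
Step 7: SEND seq=10 -> fresh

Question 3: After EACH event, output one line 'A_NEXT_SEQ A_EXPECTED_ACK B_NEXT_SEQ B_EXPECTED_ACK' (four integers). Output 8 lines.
5097 0 0 5000
5181 0 0 5000
5181 10 10 5000
5181 10 10 5181
5265 10 10 5265
5404 10 10 5404
5404 10 10 5404
5404 172 172 5404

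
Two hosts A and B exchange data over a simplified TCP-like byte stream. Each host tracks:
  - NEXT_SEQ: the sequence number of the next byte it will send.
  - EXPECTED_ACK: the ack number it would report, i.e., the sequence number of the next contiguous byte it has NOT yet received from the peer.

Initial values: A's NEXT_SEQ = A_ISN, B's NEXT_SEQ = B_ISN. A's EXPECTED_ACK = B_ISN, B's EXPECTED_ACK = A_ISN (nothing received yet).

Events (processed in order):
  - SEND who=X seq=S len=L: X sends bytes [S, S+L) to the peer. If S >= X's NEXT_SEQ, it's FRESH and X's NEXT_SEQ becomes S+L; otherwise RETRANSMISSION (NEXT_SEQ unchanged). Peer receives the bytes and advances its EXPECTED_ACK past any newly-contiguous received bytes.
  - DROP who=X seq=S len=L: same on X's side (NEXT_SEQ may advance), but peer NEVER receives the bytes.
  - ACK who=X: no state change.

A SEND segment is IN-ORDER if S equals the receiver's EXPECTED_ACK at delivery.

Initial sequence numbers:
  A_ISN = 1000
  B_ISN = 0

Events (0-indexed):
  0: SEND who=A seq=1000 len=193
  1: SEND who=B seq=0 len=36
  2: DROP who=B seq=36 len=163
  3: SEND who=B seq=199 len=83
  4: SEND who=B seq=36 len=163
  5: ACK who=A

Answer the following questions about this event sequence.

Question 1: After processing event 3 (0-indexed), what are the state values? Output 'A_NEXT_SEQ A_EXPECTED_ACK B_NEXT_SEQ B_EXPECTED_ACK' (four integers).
After event 0: A_seq=1193 A_ack=0 B_seq=0 B_ack=1193
After event 1: A_seq=1193 A_ack=36 B_seq=36 B_ack=1193
After event 2: A_seq=1193 A_ack=36 B_seq=199 B_ack=1193
After event 3: A_seq=1193 A_ack=36 B_seq=282 B_ack=1193

1193 36 282 1193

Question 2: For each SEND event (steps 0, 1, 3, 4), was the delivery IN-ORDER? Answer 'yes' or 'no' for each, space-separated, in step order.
Step 0: SEND seq=1000 -> in-order
Step 1: SEND seq=0 -> in-order
Step 3: SEND seq=199 -> out-of-order
Step 4: SEND seq=36 -> in-order

Answer: yes yes no yes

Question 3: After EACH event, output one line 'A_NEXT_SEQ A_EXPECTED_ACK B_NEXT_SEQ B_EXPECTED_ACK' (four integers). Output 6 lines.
1193 0 0 1193
1193 36 36 1193
1193 36 199 1193
1193 36 282 1193
1193 282 282 1193
1193 282 282 1193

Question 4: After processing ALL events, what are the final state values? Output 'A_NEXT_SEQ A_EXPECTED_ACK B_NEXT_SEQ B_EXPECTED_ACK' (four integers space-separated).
After event 0: A_seq=1193 A_ack=0 B_seq=0 B_ack=1193
After event 1: A_seq=1193 A_ack=36 B_seq=36 B_ack=1193
After event 2: A_seq=1193 A_ack=36 B_seq=199 B_ack=1193
After event 3: A_seq=1193 A_ack=36 B_seq=282 B_ack=1193
After event 4: A_seq=1193 A_ack=282 B_seq=282 B_ack=1193
After event 5: A_seq=1193 A_ack=282 B_seq=282 B_ack=1193

Answer: 1193 282 282 1193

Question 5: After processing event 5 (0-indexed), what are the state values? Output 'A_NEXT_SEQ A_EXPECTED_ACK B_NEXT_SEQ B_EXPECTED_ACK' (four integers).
After event 0: A_seq=1193 A_ack=0 B_seq=0 B_ack=1193
After event 1: A_seq=1193 A_ack=36 B_seq=36 B_ack=1193
After event 2: A_seq=1193 A_ack=36 B_seq=199 B_ack=1193
After event 3: A_seq=1193 A_ack=36 B_seq=282 B_ack=1193
After event 4: A_seq=1193 A_ack=282 B_seq=282 B_ack=1193
After event 5: A_seq=1193 A_ack=282 B_seq=282 B_ack=1193

1193 282 282 1193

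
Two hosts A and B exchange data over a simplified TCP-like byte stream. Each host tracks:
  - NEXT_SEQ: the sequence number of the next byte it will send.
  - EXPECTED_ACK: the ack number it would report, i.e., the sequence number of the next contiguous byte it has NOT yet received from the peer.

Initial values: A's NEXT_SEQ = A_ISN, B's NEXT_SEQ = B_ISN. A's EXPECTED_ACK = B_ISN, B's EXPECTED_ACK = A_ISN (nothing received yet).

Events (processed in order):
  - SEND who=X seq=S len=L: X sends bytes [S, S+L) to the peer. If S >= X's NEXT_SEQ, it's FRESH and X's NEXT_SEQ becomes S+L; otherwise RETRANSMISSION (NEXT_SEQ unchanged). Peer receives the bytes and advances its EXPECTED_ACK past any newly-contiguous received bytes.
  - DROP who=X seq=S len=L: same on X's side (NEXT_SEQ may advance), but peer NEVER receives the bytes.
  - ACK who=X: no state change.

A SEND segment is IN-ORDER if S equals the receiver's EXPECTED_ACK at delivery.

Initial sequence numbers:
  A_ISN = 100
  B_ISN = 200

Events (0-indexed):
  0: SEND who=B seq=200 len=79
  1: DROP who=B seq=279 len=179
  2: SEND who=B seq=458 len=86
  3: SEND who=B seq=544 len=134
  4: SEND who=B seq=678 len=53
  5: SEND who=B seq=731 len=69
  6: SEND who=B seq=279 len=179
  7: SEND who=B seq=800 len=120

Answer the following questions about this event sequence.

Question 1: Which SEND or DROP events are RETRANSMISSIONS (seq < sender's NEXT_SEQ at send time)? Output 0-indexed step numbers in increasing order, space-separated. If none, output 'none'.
Step 0: SEND seq=200 -> fresh
Step 1: DROP seq=279 -> fresh
Step 2: SEND seq=458 -> fresh
Step 3: SEND seq=544 -> fresh
Step 4: SEND seq=678 -> fresh
Step 5: SEND seq=731 -> fresh
Step 6: SEND seq=279 -> retransmit
Step 7: SEND seq=800 -> fresh

Answer: 6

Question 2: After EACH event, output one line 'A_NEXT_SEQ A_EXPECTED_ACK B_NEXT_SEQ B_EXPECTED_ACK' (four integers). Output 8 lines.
100 279 279 100
100 279 458 100
100 279 544 100
100 279 678 100
100 279 731 100
100 279 800 100
100 800 800 100
100 920 920 100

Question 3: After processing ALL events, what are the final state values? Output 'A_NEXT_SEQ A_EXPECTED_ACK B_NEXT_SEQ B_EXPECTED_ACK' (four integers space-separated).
After event 0: A_seq=100 A_ack=279 B_seq=279 B_ack=100
After event 1: A_seq=100 A_ack=279 B_seq=458 B_ack=100
After event 2: A_seq=100 A_ack=279 B_seq=544 B_ack=100
After event 3: A_seq=100 A_ack=279 B_seq=678 B_ack=100
After event 4: A_seq=100 A_ack=279 B_seq=731 B_ack=100
After event 5: A_seq=100 A_ack=279 B_seq=800 B_ack=100
After event 6: A_seq=100 A_ack=800 B_seq=800 B_ack=100
After event 7: A_seq=100 A_ack=920 B_seq=920 B_ack=100

Answer: 100 920 920 100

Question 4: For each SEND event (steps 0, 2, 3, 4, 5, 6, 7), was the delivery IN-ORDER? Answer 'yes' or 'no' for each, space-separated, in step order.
Step 0: SEND seq=200 -> in-order
Step 2: SEND seq=458 -> out-of-order
Step 3: SEND seq=544 -> out-of-order
Step 4: SEND seq=678 -> out-of-order
Step 5: SEND seq=731 -> out-of-order
Step 6: SEND seq=279 -> in-order
Step 7: SEND seq=800 -> in-order

Answer: yes no no no no yes yes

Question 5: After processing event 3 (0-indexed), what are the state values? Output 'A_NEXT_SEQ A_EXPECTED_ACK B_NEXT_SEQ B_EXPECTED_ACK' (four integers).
After event 0: A_seq=100 A_ack=279 B_seq=279 B_ack=100
After event 1: A_seq=100 A_ack=279 B_seq=458 B_ack=100
After event 2: A_seq=100 A_ack=279 B_seq=544 B_ack=100
After event 3: A_seq=100 A_ack=279 B_seq=678 B_ack=100

100 279 678 100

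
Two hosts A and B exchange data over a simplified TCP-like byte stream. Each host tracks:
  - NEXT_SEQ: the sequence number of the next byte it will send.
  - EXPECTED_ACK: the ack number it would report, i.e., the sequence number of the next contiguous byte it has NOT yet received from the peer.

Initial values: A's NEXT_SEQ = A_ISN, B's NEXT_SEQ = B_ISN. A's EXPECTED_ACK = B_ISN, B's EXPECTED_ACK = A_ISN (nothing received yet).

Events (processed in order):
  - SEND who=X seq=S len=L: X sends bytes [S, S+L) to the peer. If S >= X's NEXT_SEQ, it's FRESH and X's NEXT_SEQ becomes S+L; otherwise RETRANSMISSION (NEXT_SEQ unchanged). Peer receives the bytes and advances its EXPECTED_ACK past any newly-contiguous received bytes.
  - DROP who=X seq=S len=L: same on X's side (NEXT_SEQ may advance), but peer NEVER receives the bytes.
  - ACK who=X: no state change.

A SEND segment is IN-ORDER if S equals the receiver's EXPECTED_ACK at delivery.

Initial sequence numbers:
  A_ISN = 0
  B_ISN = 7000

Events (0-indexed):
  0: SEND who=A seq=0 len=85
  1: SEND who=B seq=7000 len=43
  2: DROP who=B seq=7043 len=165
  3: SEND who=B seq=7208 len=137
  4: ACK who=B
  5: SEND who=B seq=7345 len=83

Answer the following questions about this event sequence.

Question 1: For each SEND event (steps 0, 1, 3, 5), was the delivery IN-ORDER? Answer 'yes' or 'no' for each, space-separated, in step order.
Step 0: SEND seq=0 -> in-order
Step 1: SEND seq=7000 -> in-order
Step 3: SEND seq=7208 -> out-of-order
Step 5: SEND seq=7345 -> out-of-order

Answer: yes yes no no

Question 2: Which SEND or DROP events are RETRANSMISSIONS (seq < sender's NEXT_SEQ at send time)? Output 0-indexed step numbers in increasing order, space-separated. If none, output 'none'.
Answer: none

Derivation:
Step 0: SEND seq=0 -> fresh
Step 1: SEND seq=7000 -> fresh
Step 2: DROP seq=7043 -> fresh
Step 3: SEND seq=7208 -> fresh
Step 5: SEND seq=7345 -> fresh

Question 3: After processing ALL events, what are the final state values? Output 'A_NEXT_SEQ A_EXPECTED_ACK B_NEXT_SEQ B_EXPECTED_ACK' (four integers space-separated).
Answer: 85 7043 7428 85

Derivation:
After event 0: A_seq=85 A_ack=7000 B_seq=7000 B_ack=85
After event 1: A_seq=85 A_ack=7043 B_seq=7043 B_ack=85
After event 2: A_seq=85 A_ack=7043 B_seq=7208 B_ack=85
After event 3: A_seq=85 A_ack=7043 B_seq=7345 B_ack=85
After event 4: A_seq=85 A_ack=7043 B_seq=7345 B_ack=85
After event 5: A_seq=85 A_ack=7043 B_seq=7428 B_ack=85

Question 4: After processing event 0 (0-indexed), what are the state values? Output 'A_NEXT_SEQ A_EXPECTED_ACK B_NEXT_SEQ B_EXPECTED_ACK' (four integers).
After event 0: A_seq=85 A_ack=7000 B_seq=7000 B_ack=85

85 7000 7000 85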